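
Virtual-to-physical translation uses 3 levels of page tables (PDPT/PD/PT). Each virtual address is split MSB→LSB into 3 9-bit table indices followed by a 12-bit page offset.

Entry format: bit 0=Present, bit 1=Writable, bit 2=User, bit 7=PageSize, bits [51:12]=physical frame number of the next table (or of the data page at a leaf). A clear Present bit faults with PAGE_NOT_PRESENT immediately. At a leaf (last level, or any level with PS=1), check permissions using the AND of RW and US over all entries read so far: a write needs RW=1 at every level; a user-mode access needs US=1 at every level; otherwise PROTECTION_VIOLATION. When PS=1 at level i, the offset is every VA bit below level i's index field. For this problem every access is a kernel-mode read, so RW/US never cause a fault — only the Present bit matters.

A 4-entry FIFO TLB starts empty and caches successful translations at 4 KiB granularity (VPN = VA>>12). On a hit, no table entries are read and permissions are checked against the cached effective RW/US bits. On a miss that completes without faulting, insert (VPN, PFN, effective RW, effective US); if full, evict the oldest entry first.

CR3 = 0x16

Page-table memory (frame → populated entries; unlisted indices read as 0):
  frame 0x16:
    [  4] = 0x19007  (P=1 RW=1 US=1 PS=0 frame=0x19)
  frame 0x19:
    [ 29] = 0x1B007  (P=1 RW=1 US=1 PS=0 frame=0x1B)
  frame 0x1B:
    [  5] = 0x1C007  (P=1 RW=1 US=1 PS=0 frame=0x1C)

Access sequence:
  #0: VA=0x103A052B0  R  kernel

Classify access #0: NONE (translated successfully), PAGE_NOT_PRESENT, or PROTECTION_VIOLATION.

Walk each access:
#0 VA=0x103A052B0 (r,kernel):
  L0: frame=0x16 idx=4 entry=0x19007 [P=1 RW=1 US=1 PS=0]
  L1: frame=0x19 idx=29 entry=0x1B007 [P=1 RW=1 US=1 PS=0]
  L2: frame=0x1B idx=5 entry=0x1C007 [P=1 RW=1 US=1 PS=0]
  ✓ 0x1C2B0  — 3 lookups

Access #0 fault: NONE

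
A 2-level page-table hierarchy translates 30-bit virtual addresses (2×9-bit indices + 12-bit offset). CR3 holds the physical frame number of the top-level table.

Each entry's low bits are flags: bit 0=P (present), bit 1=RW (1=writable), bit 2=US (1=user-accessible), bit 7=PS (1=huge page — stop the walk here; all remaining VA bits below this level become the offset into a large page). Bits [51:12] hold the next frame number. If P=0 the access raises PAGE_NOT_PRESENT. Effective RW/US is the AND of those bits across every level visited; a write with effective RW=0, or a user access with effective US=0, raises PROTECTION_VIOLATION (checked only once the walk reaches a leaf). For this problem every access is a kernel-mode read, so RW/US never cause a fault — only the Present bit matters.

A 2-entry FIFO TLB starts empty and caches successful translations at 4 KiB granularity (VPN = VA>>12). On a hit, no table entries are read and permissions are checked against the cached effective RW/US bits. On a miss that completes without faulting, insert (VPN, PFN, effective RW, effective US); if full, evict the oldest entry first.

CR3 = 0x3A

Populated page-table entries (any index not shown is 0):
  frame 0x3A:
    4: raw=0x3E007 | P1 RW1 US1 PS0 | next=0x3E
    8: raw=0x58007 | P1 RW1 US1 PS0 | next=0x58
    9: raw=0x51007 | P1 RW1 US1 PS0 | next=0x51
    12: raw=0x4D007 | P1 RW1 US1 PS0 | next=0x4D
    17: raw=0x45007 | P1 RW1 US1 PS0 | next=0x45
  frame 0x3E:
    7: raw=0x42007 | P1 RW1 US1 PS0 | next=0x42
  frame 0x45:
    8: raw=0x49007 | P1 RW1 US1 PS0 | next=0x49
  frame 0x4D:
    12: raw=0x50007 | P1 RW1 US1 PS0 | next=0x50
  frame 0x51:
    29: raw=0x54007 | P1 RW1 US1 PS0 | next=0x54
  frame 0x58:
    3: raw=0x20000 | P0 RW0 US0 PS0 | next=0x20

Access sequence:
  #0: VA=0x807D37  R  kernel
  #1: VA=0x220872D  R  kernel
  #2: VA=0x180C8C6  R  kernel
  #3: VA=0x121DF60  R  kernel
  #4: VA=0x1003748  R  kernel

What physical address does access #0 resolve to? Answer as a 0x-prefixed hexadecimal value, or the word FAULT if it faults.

Per-access translation:
#0 VA=0x807D37 (r,kernel):
  lvl0: tbl 0x3A, slot 4 ⇒ 0x3E007 (P1/RW1/US1/PS0)
  lvl1: tbl 0x3E, slot 7 ⇒ 0x42007 (P1/RW1/US1/PS0)
  ✓ 0x42D37  — 2 lookups
#1 VA=0x220872D (r,kernel):
  lvl0: tbl 0x3A, slot 17 ⇒ 0x45007 (P1/RW1/US1/PS0)
  lvl1: tbl 0x45, slot 8 ⇒ 0x49007 (P1/RW1/US1/PS0)
  ✓ 0x4972D  — 2 lookups
#2 VA=0x180C8C6 (r,kernel):
  lvl0: tbl 0x3A, slot 12 ⇒ 0x4D007 (P1/RW1/US1/PS0)
  lvl1: tbl 0x4D, slot 12 ⇒ 0x50007 (P1/RW1/US1/PS0)
  ✓ 0x508C6  — 2 lookups
#3 VA=0x121DF60 (r,kernel):
  lvl0: tbl 0x3A, slot 9 ⇒ 0x51007 (P1/RW1/US1/PS0)
  lvl1: tbl 0x51, slot 29 ⇒ 0x54007 (P1/RW1/US1/PS0)
  ✓ 0x54F60  — 2 lookups
#4 VA=0x1003748 (r,kernel):
  lvl0: tbl 0x3A, slot 8 ⇒ 0x58007 (P1/RW1/US1/PS0)
  lvl1: tbl 0x58, slot 3 ⇒ 0x20000 (P0/RW0/US0/PS0)
  ✗ PAGE_NOT_PRESENT  [2 reads]

Access #0 PA: 0x42D37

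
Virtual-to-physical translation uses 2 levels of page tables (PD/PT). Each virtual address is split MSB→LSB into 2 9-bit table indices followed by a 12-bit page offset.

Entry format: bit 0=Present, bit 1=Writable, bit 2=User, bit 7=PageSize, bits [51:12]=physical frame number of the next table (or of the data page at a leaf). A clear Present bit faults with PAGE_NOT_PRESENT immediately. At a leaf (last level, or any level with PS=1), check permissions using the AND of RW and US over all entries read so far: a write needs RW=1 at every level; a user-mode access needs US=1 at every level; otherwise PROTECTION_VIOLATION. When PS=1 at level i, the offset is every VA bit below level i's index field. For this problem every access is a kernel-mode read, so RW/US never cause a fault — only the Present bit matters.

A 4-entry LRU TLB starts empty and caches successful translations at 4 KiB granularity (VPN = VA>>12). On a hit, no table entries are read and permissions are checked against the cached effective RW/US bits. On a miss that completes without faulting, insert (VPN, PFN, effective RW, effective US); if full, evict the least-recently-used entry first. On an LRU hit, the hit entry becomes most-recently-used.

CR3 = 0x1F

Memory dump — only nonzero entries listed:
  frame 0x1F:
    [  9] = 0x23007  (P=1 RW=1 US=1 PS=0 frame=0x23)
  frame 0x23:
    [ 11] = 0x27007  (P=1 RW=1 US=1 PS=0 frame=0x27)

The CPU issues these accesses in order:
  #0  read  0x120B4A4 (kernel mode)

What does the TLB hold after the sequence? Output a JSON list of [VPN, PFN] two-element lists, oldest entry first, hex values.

Per-access translation:
#0 VA=0x120B4A4 (r,kernel):
  L0: frame=0x1F idx=9 entry=0x23007 [P=1 RW=1 US=1 PS=0]
  L1: frame=0x23 idx=11 entry=0x27007 [P=1 RW=1 US=1 PS=0]
  ✓ 0x274A4  — 2 lookups

TLB: [["0x120B", "0x27"]]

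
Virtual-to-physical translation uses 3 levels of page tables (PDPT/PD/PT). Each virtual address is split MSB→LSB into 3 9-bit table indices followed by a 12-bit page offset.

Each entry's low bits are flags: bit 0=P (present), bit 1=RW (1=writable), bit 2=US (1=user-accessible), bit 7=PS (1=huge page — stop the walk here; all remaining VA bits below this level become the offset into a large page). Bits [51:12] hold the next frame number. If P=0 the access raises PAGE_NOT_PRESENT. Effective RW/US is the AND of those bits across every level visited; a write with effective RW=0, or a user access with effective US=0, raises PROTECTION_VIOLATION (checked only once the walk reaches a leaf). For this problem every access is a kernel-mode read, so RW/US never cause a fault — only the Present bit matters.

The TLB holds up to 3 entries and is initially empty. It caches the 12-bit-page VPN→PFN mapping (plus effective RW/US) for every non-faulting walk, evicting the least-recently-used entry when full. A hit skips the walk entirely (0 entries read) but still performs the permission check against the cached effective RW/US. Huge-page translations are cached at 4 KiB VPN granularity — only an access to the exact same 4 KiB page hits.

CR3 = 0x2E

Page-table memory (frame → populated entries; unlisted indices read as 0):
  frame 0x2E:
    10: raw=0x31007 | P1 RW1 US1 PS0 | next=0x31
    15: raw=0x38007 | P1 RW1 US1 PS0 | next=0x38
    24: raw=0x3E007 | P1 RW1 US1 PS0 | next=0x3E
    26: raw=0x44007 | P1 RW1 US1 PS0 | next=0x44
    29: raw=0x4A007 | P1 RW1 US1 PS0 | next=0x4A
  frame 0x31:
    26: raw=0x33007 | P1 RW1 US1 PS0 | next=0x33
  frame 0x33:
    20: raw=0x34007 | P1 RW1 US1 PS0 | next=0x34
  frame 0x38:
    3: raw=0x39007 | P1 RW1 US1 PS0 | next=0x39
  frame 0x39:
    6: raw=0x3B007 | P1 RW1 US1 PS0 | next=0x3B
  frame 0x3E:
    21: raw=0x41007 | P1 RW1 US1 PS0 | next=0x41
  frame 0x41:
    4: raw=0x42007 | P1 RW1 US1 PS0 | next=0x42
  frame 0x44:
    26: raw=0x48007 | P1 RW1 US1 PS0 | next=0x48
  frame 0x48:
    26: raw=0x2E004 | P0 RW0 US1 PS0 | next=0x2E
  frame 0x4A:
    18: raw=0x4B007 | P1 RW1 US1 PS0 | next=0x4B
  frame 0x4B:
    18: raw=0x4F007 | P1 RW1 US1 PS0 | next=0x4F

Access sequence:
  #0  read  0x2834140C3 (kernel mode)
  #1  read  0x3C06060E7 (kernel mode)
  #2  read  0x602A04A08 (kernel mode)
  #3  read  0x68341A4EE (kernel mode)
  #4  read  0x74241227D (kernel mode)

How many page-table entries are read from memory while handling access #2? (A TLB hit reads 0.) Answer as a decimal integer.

Per-access translation:
#0 VA=0x2834140C3 (r,kernel):
  L0 @0x2E[10] → 0x31007  P=1,RW=1,US=1,PS=0
  L1 @0x31[26] → 0x33007  P=1,RW=1,US=1,PS=0
  L2 @0x33[20] → 0x34007  P=1,RW=1,US=1,PS=0
  ⇒ phys 0x340C3  [3 reads]
#1 VA=0x3C06060E7 (r,kernel):
  L0 @0x2E[15] → 0x38007  P=1,RW=1,US=1,PS=0
  L1 @0x38[3] → 0x39007  P=1,RW=1,US=1,PS=0
  L2 @0x39[6] → 0x3B007  P=1,RW=1,US=1,PS=0
  ⇒ phys 0x3B0E7  [3 reads]
#2 VA=0x602A04A08 (r,kernel):
  L0 @0x2E[24] → 0x3E007  P=1,RW=1,US=1,PS=0
  L1 @0x3E[21] → 0x41007  P=1,RW=1,US=1,PS=0
  L2 @0x41[4] → 0x42007  P=1,RW=1,US=1,PS=0
  ⇒ phys 0x42A08  [3 reads]
#3 VA=0x68341A4EE (r,kernel):
  L0 @0x2E[26] → 0x44007  P=1,RW=1,US=1,PS=0
  L1 @0x44[26] → 0x48007  P=1,RW=1,US=1,PS=0
  L2 @0x48[26] → 0x2E004  P=0,RW=0,US=1,PS=0
  ✗ PAGE_NOT_PRESENT  [3 reads]
#4 VA=0x74241227D (r,kernel):
  L0 @0x2E[29] → 0x4A007  P=1,RW=1,US=1,PS=0
  L1 @0x4A[18] → 0x4B007  P=1,RW=1,US=1,PS=0
  L2 @0x4B[18] → 0x4F007  P=1,RW=1,US=1,PS=0
  ⇒ phys 0x4F27D  [3 reads]

Entries read for #2: 3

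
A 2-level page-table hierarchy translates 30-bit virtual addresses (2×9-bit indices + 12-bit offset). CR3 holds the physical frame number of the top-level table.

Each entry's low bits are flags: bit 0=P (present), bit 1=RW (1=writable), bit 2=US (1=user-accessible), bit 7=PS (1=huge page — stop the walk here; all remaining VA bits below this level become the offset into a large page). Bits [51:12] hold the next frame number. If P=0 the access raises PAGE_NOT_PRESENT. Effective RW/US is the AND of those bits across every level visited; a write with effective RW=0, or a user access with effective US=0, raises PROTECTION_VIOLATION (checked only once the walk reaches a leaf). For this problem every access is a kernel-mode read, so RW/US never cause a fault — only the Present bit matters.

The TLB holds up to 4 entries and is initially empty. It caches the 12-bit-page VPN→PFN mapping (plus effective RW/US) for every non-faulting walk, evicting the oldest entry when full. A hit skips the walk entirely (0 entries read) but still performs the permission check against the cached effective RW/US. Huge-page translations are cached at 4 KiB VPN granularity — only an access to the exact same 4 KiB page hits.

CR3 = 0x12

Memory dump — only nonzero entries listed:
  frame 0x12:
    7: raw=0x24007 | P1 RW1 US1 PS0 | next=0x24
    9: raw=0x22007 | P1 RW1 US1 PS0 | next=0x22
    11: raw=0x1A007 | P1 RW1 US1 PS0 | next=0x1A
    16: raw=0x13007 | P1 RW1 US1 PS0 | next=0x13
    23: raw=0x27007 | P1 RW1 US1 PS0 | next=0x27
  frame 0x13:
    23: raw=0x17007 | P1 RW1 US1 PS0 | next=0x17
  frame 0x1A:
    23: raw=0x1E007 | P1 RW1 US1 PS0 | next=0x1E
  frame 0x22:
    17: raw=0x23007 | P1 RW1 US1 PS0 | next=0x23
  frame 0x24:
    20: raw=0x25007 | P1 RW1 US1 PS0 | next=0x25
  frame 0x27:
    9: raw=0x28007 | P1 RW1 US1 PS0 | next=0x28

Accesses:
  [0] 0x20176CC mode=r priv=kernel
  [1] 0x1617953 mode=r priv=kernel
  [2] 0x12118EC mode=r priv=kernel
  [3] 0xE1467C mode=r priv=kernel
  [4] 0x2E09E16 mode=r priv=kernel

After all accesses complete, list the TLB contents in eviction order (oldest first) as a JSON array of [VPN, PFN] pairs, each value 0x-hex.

Walk each access:
#0 VA=0x20176CC (r,kernel):
  lvl0: tbl 0x12, slot 16 ⇒ 0x13007 (P1/RW1/US1/PS0)
  lvl1: tbl 0x13, slot 23 ⇒ 0x17007 (P1/RW1/US1/PS0)
  → PA=0x176CC  (2 entries read)
#1 VA=0x1617953 (r,kernel):
  lvl0: tbl 0x12, slot 11 ⇒ 0x1A007 (P1/RW1/US1/PS0)
  lvl1: tbl 0x1A, slot 23 ⇒ 0x1E007 (P1/RW1/US1/PS0)
  → PA=0x1E953  (2 entries read)
#2 VA=0x12118EC (r,kernel):
  lvl0: tbl 0x12, slot 9 ⇒ 0x22007 (P1/RW1/US1/PS0)
  lvl1: tbl 0x22, slot 17 ⇒ 0x23007 (P1/RW1/US1/PS0)
  → PA=0x238EC  (2 entries read)
#3 VA=0xE1467C (r,kernel):
  lvl0: tbl 0x12, slot 7 ⇒ 0x24007 (P1/RW1/US1/PS0)
  lvl1: tbl 0x24, slot 20 ⇒ 0x25007 (P1/RW1/US1/PS0)
  → PA=0x2567C  (2 entries read)
#4 VA=0x2E09E16 (r,kernel):
  lvl0: tbl 0x12, slot 23 ⇒ 0x27007 (P1/RW1/US1/PS0)
  lvl1: tbl 0x27, slot 9 ⇒ 0x28007 (P1/RW1/US1/PS0)
  → PA=0x28E16  (2 entries read)

TLB: [["0x1617", "0x1E"], ["0x1211", "0x23"], ["0xE14", "0x25"], ["0x2E09", "0x28"]]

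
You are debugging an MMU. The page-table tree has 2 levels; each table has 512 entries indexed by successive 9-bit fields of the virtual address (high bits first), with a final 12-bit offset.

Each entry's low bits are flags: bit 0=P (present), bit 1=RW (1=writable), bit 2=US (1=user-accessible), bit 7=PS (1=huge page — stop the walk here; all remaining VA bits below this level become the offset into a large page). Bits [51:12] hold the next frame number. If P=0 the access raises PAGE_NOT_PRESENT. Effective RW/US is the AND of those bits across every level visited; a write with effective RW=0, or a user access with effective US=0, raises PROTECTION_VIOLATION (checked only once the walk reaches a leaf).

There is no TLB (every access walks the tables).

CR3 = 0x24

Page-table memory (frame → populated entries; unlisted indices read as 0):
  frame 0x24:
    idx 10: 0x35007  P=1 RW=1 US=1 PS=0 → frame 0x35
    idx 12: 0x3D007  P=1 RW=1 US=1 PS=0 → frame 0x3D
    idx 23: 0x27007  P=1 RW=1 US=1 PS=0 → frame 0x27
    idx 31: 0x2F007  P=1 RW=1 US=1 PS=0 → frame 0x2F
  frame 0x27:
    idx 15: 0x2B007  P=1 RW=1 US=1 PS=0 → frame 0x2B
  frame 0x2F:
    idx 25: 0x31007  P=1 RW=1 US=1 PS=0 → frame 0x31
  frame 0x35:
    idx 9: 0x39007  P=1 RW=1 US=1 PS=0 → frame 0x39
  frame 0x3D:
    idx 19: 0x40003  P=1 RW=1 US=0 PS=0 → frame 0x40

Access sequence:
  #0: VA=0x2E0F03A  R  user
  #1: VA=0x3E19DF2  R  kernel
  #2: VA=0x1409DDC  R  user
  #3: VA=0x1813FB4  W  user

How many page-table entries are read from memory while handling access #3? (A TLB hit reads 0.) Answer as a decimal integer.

Per-access translation:
#0 VA=0x2E0F03A (r,user):
  lvl0: tbl 0x24, slot 23 ⇒ 0x27007 (P1/RW1/US1/PS0)
  lvl1: tbl 0x27, slot 15 ⇒ 0x2B007 (P1/RW1/US1/PS0)
  ⇒ phys 0x2B03A  [2 reads]
#1 VA=0x3E19DF2 (r,kernel):
  lvl0: tbl 0x24, slot 31 ⇒ 0x2F007 (P1/RW1/US1/PS0)
  lvl1: tbl 0x2F, slot 25 ⇒ 0x31007 (P1/RW1/US1/PS0)
  ⇒ phys 0x31DF2  [2 reads]
#2 VA=0x1409DDC (r,user):
  lvl0: tbl 0x24, slot 10 ⇒ 0x35007 (P1/RW1/US1/PS0)
  lvl1: tbl 0x35, slot 9 ⇒ 0x39007 (P1/RW1/US1/PS0)
  ⇒ phys 0x39DDC  [2 reads]
#3 VA=0x1813FB4 (w,user):
  lvl0: tbl 0x24, slot 12 ⇒ 0x3D007 (P1/RW1/US1/PS0)
  lvl1: tbl 0x3D, slot 19 ⇒ 0x40003 (P1/RW1/US0/PS0)
  → PROTECTION_VIOLATION  (2 entries read)

Entries read for #3: 2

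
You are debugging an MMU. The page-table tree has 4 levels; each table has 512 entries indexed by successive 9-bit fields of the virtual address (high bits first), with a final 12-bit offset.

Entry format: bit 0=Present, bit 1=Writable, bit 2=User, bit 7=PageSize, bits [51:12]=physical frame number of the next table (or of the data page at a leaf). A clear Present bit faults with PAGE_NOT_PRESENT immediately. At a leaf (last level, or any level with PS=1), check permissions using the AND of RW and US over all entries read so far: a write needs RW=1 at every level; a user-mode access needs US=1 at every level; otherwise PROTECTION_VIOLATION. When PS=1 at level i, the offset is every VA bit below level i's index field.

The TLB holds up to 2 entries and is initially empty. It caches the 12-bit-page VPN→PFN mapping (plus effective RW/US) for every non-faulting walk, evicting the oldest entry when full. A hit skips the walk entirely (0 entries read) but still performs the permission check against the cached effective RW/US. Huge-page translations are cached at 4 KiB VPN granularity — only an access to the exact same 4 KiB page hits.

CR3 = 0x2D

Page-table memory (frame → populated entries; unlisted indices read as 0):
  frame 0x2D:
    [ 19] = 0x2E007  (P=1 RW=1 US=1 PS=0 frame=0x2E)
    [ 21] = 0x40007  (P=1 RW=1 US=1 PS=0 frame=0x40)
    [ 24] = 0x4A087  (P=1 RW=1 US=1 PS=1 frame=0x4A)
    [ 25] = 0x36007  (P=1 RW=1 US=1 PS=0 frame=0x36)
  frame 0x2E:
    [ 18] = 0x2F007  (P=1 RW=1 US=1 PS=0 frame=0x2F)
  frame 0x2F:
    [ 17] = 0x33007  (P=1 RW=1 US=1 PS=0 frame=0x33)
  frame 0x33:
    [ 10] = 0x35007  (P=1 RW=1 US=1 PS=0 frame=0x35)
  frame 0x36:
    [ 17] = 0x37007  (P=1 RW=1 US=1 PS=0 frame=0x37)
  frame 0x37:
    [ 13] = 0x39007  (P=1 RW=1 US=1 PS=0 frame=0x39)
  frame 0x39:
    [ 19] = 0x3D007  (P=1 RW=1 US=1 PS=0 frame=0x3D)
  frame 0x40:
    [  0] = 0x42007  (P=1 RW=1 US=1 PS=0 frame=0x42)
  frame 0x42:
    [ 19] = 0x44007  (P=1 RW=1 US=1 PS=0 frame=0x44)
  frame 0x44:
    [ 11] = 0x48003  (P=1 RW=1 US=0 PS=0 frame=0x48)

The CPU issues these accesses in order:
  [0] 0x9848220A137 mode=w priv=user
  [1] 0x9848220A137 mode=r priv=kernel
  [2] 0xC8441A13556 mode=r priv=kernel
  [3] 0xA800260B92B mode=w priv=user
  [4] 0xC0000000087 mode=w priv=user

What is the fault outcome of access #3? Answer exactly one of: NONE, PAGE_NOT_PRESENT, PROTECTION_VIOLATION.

Walk each access:
#0 VA=0x9848220A137 (w,user):
  L0 @0x2D[19] → 0x2E007  P=1,RW=1,US=1,PS=0
  L1 @0x2E[18] → 0x2F007  P=1,RW=1,US=1,PS=0
  L2 @0x2F[17] → 0x33007  P=1,RW=1,US=1,PS=0
  L3 @0x33[10] → 0x35007  P=1,RW=1,US=1,PS=0
  ✓ 0x35137  — 4 lookups
#1 VA=0x9848220A137 (r,kernel):
  TLB hit vpn=0x9848220A → PA=0x35137
#2 VA=0xC8441A13556 (r,kernel):
  L0 @0x2D[25] → 0x36007  P=1,RW=1,US=1,PS=0
  L1 @0x36[17] → 0x37007  P=1,RW=1,US=1,PS=0
  L2 @0x37[13] → 0x39007  P=1,RW=1,US=1,PS=0
  L3 @0x39[19] → 0x3D007  P=1,RW=1,US=1,PS=0
  ✓ 0x3D556  — 4 lookups
#3 VA=0xA800260B92B (w,user):
  L0 @0x2D[21] → 0x40007  P=1,RW=1,US=1,PS=0
  L1 @0x40[0] → 0x42007  P=1,RW=1,US=1,PS=0
  L2 @0x42[19] → 0x44007  P=1,RW=1,US=1,PS=0
  L3 @0x44[11] → 0x48003  P=1,RW=1,US=0,PS=0
  ✗ PROTECTION_VIOLATION  [4 reads]
#4 VA=0xC0000000087 (w,user):
  L0 @0x2D[24] → 0x4A087  P=1,RW=1,US=1,PS=1
  ✓ 0x4A087 (huge @L0)  — 1 lookups

Access #3 fault: PROTECTION_VIOLATION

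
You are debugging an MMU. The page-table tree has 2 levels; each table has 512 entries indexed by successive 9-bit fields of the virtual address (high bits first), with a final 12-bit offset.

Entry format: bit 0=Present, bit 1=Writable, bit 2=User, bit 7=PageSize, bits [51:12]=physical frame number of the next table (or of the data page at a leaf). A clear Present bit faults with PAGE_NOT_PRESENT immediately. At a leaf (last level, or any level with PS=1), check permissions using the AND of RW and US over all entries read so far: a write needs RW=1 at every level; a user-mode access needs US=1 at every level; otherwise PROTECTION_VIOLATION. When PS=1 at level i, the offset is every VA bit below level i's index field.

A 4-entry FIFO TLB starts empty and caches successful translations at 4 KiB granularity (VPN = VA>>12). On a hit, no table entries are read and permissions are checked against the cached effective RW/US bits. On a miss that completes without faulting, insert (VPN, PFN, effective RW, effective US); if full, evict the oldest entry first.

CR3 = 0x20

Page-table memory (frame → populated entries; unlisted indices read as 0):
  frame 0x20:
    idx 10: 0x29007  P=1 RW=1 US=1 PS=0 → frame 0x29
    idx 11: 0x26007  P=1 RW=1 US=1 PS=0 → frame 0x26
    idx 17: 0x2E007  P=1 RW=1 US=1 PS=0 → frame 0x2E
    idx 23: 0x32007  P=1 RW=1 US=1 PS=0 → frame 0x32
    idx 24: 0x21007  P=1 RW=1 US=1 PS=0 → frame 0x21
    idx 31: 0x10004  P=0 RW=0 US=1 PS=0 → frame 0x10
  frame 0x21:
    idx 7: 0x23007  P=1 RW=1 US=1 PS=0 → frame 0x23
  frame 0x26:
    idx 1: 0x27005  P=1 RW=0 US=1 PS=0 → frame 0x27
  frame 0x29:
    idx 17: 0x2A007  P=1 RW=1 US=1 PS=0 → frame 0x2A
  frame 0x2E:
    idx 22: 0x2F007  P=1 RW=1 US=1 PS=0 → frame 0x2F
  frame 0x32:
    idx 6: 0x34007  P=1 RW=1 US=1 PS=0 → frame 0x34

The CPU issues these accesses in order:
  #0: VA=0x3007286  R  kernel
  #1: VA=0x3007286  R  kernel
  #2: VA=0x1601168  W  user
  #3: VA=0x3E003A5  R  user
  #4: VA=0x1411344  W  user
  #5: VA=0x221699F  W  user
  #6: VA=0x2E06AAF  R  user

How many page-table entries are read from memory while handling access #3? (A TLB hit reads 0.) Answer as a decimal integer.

Walk each access:
#0 VA=0x3007286 (r,kernel):
  lvl0: tbl 0x20, slot 24 ⇒ 0x21007 (P1/RW1/US1/PS0)
  lvl1: tbl 0x21, slot 7 ⇒ 0x23007 (P1/RW1/US1/PS0)
  → PA=0x23286  (2 entries read)
#1 VA=0x3007286 (r,kernel):
  TLB hit vpn=0x3007 → PA=0x23286
#2 VA=0x1601168 (w,user):
  lvl0: tbl 0x20, slot 11 ⇒ 0x26007 (P1/RW1/US1/PS0)
  lvl1: tbl 0x26, slot 1 ⇒ 0x27005 (P1/RW0/US1/PS0)
  ⇒ fault: PROTECTION_VIOLATION  — 2 lookups
#3 VA=0x3E003A5 (r,user):
  lvl0: tbl 0x20, slot 31 ⇒ 0x10004 (P0/RW0/US1/PS0)
  ⇒ fault: PAGE_NOT_PRESENT  — 1 lookups
#4 VA=0x1411344 (w,user):
  lvl0: tbl 0x20, slot 10 ⇒ 0x29007 (P1/RW1/US1/PS0)
  lvl1: tbl 0x29, slot 17 ⇒ 0x2A007 (P1/RW1/US1/PS0)
  → PA=0x2A344  (2 entries read)
#5 VA=0x221699F (w,user):
  lvl0: tbl 0x20, slot 17 ⇒ 0x2E007 (P1/RW1/US1/PS0)
  lvl1: tbl 0x2E, slot 22 ⇒ 0x2F007 (P1/RW1/US1/PS0)
  → PA=0x2F99F  (2 entries read)
#6 VA=0x2E06AAF (r,user):
  lvl0: tbl 0x20, slot 23 ⇒ 0x32007 (P1/RW1/US1/PS0)
  lvl1: tbl 0x32, slot 6 ⇒ 0x34007 (P1/RW1/US1/PS0)
  → PA=0x34AAF  (2 entries read)

Entries read for #3: 1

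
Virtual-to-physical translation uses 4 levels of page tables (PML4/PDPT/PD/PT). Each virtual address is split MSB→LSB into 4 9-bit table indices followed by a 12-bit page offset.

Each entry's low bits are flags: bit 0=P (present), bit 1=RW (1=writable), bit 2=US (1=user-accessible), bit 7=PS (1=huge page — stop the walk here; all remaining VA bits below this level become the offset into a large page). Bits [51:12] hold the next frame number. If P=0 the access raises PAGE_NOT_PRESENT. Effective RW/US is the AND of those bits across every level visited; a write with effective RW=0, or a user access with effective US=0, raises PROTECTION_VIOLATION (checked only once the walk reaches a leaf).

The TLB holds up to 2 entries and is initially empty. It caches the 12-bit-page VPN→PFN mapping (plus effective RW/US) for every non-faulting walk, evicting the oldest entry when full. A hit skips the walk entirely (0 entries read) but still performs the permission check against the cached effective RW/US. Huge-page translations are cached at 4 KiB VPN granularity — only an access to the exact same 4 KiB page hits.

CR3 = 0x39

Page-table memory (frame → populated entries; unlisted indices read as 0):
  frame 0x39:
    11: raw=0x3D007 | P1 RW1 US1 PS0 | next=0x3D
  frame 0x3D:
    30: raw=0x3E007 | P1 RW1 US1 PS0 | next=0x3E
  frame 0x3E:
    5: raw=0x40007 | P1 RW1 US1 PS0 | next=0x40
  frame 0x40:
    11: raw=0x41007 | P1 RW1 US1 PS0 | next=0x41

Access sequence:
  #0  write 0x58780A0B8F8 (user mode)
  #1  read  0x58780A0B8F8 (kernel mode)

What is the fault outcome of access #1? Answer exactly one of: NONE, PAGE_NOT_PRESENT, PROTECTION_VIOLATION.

Per-access translation:
#0 VA=0x58780A0B8F8 (w,user):
  [0] read 0x39 idx=11: raw=0x3D007 flags P=1 W=1 U=1 S=0
  [1] read 0x3D idx=30: raw=0x3E007 flags P=1 W=1 U=1 S=0
  [2] read 0x3E idx=5: raw=0x40007 flags P=1 W=1 U=1 S=0
  [3] read 0x40 idx=11: raw=0x41007 flags P=1 W=1 U=1 S=0
  ✓ 0x418F8  — 4 lookups
#1 VA=0x58780A0B8F8 (r,kernel):
  TLB hit vpn=0x58780A0B → PA=0x418F8

Access #1 fault: NONE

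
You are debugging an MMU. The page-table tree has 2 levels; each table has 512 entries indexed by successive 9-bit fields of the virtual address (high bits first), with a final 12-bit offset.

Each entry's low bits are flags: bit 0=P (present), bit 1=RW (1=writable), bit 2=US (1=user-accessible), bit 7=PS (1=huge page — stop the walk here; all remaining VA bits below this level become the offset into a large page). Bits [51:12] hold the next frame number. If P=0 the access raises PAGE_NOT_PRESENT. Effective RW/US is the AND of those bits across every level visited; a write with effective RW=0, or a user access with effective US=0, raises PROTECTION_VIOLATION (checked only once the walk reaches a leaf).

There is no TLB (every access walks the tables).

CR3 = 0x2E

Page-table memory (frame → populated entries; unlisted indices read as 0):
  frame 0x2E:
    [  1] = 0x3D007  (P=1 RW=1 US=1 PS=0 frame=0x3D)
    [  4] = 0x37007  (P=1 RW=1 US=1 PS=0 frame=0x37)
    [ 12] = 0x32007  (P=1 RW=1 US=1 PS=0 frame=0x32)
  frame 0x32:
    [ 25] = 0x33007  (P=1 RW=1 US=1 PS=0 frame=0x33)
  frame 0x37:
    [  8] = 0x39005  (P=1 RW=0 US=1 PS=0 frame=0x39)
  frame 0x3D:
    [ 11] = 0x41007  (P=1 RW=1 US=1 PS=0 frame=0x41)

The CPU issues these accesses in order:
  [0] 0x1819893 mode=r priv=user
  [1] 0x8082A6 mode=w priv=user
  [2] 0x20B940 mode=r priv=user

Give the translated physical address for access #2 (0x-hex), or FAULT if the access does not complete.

Walk each access:
#0 VA=0x1819893 (r,user):
  lvl0: tbl 0x2E, slot 12 ⇒ 0x32007 (P1/RW1/US1/PS0)
  lvl1: tbl 0x32, slot 25 ⇒ 0x33007 (P1/RW1/US1/PS0)
  ✓ 0x33893  — 2 lookups
#1 VA=0x8082A6 (w,user):
  lvl0: tbl 0x2E, slot 4 ⇒ 0x37007 (P1/RW1/US1/PS0)
  lvl1: tbl 0x37, slot 8 ⇒ 0x39005 (P1/RW0/US1/PS0)
  ⇒ fault: PROTECTION_VIOLATION  — 2 lookups
#2 VA=0x20B940 (r,user):
  lvl0: tbl 0x2E, slot 1 ⇒ 0x3D007 (P1/RW1/US1/PS0)
  lvl1: tbl 0x3D, slot 11 ⇒ 0x41007 (P1/RW1/US1/PS0)
  ✓ 0x41940  — 2 lookups

Access #2 PA: 0x41940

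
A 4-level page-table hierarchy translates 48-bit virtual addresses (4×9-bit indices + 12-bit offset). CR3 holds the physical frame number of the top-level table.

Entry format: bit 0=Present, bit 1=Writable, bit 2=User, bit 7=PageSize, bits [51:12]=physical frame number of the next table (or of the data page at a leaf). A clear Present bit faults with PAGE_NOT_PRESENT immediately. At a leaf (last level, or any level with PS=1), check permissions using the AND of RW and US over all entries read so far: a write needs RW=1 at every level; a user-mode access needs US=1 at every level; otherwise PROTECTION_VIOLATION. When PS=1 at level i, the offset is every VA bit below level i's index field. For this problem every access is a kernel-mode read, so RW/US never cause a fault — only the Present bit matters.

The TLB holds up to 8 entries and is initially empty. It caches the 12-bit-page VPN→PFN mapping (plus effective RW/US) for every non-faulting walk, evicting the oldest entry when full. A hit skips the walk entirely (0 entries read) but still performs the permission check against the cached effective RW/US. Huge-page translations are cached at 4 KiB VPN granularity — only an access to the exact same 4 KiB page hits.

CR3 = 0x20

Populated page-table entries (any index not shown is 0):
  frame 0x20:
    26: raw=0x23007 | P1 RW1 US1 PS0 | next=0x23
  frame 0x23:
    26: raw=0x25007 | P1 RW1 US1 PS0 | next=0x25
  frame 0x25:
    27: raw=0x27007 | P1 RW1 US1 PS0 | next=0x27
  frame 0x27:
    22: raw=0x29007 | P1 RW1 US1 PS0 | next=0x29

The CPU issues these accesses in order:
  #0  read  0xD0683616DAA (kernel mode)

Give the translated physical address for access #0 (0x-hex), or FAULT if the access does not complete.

Trace:
#0 VA=0xD0683616DAA (r,kernel):
  L0 @0x20[26] → 0x23007  P=1,RW=1,US=1,PS=0
  L1 @0x23[26] → 0x25007  P=1,RW=1,US=1,PS=0
  L2 @0x25[27] → 0x27007  P=1,RW=1,US=1,PS=0
  L3 @0x27[22] → 0x29007  P=1,RW=1,US=1,PS=0
  ✓ 0x29DAA  — 4 lookups

Access #0 PA: 0x29DAA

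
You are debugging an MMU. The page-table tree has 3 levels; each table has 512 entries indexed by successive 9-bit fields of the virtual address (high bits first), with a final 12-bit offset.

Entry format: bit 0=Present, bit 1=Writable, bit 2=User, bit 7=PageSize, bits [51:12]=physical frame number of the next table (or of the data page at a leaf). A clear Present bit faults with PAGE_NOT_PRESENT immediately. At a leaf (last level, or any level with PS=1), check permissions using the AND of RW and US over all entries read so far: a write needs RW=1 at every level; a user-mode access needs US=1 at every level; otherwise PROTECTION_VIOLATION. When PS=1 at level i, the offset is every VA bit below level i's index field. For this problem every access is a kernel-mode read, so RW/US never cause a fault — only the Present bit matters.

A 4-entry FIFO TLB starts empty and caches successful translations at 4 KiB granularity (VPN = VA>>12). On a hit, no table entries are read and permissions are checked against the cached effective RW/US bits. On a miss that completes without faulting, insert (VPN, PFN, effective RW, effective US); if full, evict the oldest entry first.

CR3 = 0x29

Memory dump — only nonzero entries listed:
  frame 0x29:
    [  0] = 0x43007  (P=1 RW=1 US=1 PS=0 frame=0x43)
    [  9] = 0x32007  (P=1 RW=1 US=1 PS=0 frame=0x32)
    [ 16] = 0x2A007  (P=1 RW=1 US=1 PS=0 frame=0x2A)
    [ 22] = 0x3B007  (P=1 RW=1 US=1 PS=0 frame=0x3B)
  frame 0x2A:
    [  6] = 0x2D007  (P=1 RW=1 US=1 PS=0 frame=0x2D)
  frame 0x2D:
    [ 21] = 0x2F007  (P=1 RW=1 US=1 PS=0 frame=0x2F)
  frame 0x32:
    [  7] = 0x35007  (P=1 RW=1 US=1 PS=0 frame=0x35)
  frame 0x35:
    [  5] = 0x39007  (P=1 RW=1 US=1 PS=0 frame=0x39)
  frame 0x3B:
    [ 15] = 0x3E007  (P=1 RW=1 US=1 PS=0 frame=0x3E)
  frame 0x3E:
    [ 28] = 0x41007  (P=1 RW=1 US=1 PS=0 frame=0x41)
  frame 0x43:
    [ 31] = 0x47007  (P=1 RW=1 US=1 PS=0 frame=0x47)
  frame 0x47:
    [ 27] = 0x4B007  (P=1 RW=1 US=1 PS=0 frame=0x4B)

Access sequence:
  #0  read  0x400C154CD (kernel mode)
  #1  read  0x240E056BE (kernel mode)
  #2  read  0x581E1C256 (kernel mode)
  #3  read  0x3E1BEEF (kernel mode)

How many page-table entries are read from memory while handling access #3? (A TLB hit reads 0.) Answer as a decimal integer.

Trace:
#0 VA=0x400C154CD (r,kernel):
  [0] read 0x29 idx=16: raw=0x2A007 flags P=1 W=1 U=1 S=0
  [1] read 0x2A idx=6: raw=0x2D007 flags P=1 W=1 U=1 S=0
  [2] read 0x2D idx=21: raw=0x2F007 flags P=1 W=1 U=1 S=0
  ⇒ phys 0x2F4CD  [3 reads]
#1 VA=0x240E056BE (r,kernel):
  [0] read 0x29 idx=9: raw=0x32007 flags P=1 W=1 U=1 S=0
  [1] read 0x32 idx=7: raw=0x35007 flags P=1 W=1 U=1 S=0
  [2] read 0x35 idx=5: raw=0x39007 flags P=1 W=1 U=1 S=0
  ⇒ phys 0x396BE  [3 reads]
#2 VA=0x581E1C256 (r,kernel):
  [0] read 0x29 idx=22: raw=0x3B007 flags P=1 W=1 U=1 S=0
  [1] read 0x3B idx=15: raw=0x3E007 flags P=1 W=1 U=1 S=0
  [2] read 0x3E idx=28: raw=0x41007 flags P=1 W=1 U=1 S=0
  ⇒ phys 0x41256  [3 reads]
#3 VA=0x3E1BEEF (r,kernel):
  [0] read 0x29 idx=0: raw=0x43007 flags P=1 W=1 U=1 S=0
  [1] read 0x43 idx=31: raw=0x47007 flags P=1 W=1 U=1 S=0
  [2] read 0x47 idx=27: raw=0x4B007 flags P=1 W=1 U=1 S=0
  ⇒ phys 0x4BEEF  [3 reads]

Entries read for #3: 3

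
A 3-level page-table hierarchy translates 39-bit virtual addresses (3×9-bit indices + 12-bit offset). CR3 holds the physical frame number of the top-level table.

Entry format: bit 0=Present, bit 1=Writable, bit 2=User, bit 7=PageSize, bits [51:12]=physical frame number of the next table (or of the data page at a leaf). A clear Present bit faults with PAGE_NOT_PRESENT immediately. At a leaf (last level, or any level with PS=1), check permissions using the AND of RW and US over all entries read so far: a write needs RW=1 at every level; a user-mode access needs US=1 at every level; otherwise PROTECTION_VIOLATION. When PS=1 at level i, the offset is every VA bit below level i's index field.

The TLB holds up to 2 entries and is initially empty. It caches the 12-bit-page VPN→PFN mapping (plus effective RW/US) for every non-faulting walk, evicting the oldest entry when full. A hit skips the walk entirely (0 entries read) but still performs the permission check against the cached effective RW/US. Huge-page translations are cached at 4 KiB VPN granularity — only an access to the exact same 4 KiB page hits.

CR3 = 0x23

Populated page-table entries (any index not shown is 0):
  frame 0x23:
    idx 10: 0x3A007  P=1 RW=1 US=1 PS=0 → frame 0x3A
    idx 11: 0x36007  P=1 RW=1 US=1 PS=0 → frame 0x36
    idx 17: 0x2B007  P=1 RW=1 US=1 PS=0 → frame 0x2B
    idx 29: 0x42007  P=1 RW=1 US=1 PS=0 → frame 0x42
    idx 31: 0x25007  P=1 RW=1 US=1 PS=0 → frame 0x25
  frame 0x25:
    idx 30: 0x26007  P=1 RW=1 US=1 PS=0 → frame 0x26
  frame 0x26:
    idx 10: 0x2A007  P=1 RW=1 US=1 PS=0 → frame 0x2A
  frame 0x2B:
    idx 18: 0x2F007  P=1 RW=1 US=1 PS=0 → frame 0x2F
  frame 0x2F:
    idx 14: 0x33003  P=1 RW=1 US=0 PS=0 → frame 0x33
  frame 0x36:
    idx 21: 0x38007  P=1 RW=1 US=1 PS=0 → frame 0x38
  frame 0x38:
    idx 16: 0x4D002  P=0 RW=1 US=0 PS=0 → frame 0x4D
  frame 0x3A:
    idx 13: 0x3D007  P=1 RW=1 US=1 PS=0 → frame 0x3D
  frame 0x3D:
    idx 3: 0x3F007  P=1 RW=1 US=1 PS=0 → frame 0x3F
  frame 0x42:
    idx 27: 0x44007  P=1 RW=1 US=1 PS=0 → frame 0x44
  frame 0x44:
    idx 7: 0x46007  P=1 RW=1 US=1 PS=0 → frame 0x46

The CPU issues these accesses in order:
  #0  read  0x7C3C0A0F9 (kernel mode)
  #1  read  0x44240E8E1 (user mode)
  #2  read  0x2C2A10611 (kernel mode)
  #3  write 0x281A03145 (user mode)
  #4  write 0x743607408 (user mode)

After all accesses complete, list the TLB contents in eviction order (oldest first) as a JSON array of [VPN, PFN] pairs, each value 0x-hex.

Per-access translation:
#0 VA=0x7C3C0A0F9 (r,kernel):
  L0 @0x23[31] → 0x25007  P=1,RW=1,US=1,PS=0
  L1 @0x25[30] → 0x26007  P=1,RW=1,US=1,PS=0
  L2 @0x26[10] → 0x2A007  P=1,RW=1,US=1,PS=0
  ⇒ phys 0x2A0F9  [3 reads]
#1 VA=0x44240E8E1 (r,user):
  L0 @0x23[17] → 0x2B007  P=1,RW=1,US=1,PS=0
  L1 @0x2B[18] → 0x2F007  P=1,RW=1,US=1,PS=0
  L2 @0x2F[14] → 0x33003  P=1,RW=1,US=0,PS=0
  → PROTECTION_VIOLATION  (3 entries read)
#2 VA=0x2C2A10611 (r,kernel):
  L0 @0x23[11] → 0x36007  P=1,RW=1,US=1,PS=0
  L1 @0x36[21] → 0x38007  P=1,RW=1,US=1,PS=0
  L2 @0x38[16] → 0x4D002  P=0,RW=1,US=0,PS=0
  → PAGE_NOT_PRESENT  (3 entries read)
#3 VA=0x281A03145 (w,user):
  L0 @0x23[10] → 0x3A007  P=1,RW=1,US=1,PS=0
  L1 @0x3A[13] → 0x3D007  P=1,RW=1,US=1,PS=0
  L2 @0x3D[3] → 0x3F007  P=1,RW=1,US=1,PS=0
  ⇒ phys 0x3F145  [3 reads]
#4 VA=0x743607408 (w,user):
  L0 @0x23[29] → 0x42007  P=1,RW=1,US=1,PS=0
  L1 @0x42[27] → 0x44007  P=1,RW=1,US=1,PS=0
  L2 @0x44[7] → 0x46007  P=1,RW=1,US=1,PS=0
  ⇒ phys 0x46408  [3 reads]

TLB: [["0x281A03", "0x3F"], ["0x743607", "0x46"]]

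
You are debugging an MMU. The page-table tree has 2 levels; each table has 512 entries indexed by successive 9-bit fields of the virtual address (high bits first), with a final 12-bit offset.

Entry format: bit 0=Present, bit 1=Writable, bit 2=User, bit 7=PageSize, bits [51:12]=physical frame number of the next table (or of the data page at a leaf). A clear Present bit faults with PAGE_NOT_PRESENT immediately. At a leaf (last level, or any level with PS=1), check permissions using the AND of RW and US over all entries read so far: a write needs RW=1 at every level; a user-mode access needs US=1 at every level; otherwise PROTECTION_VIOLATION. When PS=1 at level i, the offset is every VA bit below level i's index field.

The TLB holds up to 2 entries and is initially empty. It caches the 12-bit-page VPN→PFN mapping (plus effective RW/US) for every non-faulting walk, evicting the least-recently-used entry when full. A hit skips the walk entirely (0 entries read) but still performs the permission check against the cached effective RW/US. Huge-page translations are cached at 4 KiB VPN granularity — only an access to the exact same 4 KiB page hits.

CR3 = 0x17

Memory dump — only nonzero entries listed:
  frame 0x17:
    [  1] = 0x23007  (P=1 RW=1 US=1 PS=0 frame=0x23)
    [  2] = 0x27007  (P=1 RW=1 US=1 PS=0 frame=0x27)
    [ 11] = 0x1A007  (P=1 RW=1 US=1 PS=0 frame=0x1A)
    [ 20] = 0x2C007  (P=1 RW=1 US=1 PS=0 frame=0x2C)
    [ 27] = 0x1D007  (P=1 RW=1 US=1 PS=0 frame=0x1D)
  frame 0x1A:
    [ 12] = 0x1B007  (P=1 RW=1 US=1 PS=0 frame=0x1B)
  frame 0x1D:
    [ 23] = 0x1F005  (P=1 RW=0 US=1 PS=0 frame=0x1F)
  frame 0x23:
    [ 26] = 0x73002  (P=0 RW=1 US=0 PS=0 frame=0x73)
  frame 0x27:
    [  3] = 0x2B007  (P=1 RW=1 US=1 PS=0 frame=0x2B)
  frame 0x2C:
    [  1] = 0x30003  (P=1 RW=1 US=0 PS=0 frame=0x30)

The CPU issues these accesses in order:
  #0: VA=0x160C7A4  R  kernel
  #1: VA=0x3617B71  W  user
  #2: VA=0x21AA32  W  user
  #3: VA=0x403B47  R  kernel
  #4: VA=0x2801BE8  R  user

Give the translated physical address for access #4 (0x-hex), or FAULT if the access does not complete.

Trace:
#0 VA=0x160C7A4 (r,kernel):
  lvl0: tbl 0x17, slot 11 ⇒ 0x1A007 (P1/RW1/US1/PS0)
  lvl1: tbl 0x1A, slot 12 ⇒ 0x1B007 (P1/RW1/US1/PS0)
  → PA=0x1B7A4  (2 entries read)
#1 VA=0x3617B71 (w,user):
  lvl0: tbl 0x17, slot 27 ⇒ 0x1D007 (P1/RW1/US1/PS0)
  lvl1: tbl 0x1D, slot 23 ⇒ 0x1F005 (P1/RW0/US1/PS0)
  ⇒ fault: PROTECTION_VIOLATION  — 2 lookups
#2 VA=0x21AA32 (w,user):
  lvl0: tbl 0x17, slot 1 ⇒ 0x23007 (P1/RW1/US1/PS0)
  lvl1: tbl 0x23, slot 26 ⇒ 0x73002 (P0/RW1/US0/PS0)
  ⇒ fault: PAGE_NOT_PRESENT  — 2 lookups
#3 VA=0x403B47 (r,kernel):
  lvl0: tbl 0x17, slot 2 ⇒ 0x27007 (P1/RW1/US1/PS0)
  lvl1: tbl 0x27, slot 3 ⇒ 0x2B007 (P1/RW1/US1/PS0)
  → PA=0x2BB47  (2 entries read)
#4 VA=0x2801BE8 (r,user):
  lvl0: tbl 0x17, slot 20 ⇒ 0x2C007 (P1/RW1/US1/PS0)
  lvl1: tbl 0x2C, slot 1 ⇒ 0x30003 (P1/RW1/US0/PS0)
  ⇒ fault: PROTECTION_VIOLATION  — 2 lookups

Access #4 PA: FAULT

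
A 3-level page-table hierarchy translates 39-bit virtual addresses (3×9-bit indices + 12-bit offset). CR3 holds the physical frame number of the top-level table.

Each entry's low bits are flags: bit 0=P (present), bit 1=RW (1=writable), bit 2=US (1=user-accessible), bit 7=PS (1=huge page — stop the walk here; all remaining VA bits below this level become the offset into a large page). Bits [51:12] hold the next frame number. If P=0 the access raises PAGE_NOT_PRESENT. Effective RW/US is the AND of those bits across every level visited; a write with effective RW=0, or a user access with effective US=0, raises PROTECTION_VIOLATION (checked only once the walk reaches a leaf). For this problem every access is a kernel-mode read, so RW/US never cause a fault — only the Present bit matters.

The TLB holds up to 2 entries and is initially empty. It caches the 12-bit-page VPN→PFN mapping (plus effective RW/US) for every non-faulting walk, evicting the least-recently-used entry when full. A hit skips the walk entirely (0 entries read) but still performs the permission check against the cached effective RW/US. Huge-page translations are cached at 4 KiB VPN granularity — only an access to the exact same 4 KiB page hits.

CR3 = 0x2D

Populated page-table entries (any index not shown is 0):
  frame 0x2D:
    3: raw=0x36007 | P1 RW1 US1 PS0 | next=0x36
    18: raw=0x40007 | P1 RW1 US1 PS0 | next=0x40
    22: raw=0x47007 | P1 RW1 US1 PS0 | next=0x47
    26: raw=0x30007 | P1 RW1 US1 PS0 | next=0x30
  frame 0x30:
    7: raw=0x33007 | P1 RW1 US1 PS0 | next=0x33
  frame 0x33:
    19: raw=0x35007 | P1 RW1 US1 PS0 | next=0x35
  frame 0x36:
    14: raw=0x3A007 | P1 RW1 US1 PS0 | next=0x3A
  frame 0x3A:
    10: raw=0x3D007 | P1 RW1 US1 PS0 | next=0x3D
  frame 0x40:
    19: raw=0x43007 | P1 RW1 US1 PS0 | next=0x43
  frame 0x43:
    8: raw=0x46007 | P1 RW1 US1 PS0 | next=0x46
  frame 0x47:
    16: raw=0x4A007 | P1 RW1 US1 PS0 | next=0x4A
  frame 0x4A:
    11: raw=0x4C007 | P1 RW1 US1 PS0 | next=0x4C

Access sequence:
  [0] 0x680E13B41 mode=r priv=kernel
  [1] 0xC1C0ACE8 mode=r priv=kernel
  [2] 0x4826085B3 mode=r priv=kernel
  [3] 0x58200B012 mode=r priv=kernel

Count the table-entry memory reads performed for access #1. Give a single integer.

Walk each access:
#0 VA=0x680E13B41 (r,kernel):
  L0: frame=0x2D idx=26 entry=0x30007 [P=1 RW=1 US=1 PS=0]
  L1: frame=0x30 idx=7 entry=0x33007 [P=1 RW=1 US=1 PS=0]
  L2: frame=0x33 idx=19 entry=0x35007 [P=1 RW=1 US=1 PS=0]
  ✓ 0x35B41  — 3 lookups
#1 VA=0xC1C0ACE8 (r,kernel):
  L0: frame=0x2D idx=3 entry=0x36007 [P=1 RW=1 US=1 PS=0]
  L1: frame=0x36 idx=14 entry=0x3A007 [P=1 RW=1 US=1 PS=0]
  L2: frame=0x3A idx=10 entry=0x3D007 [P=1 RW=1 US=1 PS=0]
  ✓ 0x3DCE8  — 3 lookups
#2 VA=0x4826085B3 (r,kernel):
  L0: frame=0x2D idx=18 entry=0x40007 [P=1 RW=1 US=1 PS=0]
  L1: frame=0x40 idx=19 entry=0x43007 [P=1 RW=1 US=1 PS=0]
  L2: frame=0x43 idx=8 entry=0x46007 [P=1 RW=1 US=1 PS=0]
  ✓ 0x465B3  — 3 lookups
#3 VA=0x58200B012 (r,kernel):
  L0: frame=0x2D idx=22 entry=0x47007 [P=1 RW=1 US=1 PS=0]
  L1: frame=0x47 idx=16 entry=0x4A007 [P=1 RW=1 US=1 PS=0]
  L2: frame=0x4A idx=11 entry=0x4C007 [P=1 RW=1 US=1 PS=0]
  ✓ 0x4C012  — 3 lookups

Entries read for #1: 3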